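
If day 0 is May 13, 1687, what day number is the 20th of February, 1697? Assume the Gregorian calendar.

May 13, 1687 → May 13, 1688: 366 days (Feb 29, 1688 is in that span).
May 13, 1688 → May 13, 1689: 365 days.
May 13, 1689 → May 13, 1690: 365 days.
May 13, 1690 → May 13, 1691: 365 days.
May 13, 1691 → May 13, 1692: 366 days (Feb 29, 1692 is in that span).
May 13, 1692 → May 13, 1693: 365 days.
May 13, 1693 → May 13, 1694: 365 days.
May 13, 1694 → May 13, 1695: 365 days.
May 13, 1695 → May 13, 1696: 366 days (Feb 29, 1696 is in that span).
May 13, 1696 → Jun 13, 1696: 31 days (May has 31).
Jun 13, 1696 → Jul 13, 1696: 30 days (June has 30).
Jul 13, 1696 → Aug 13, 1696: 31 days (July has 31).
Aug 13, 1696 → Sep 13, 1696: 31 days (August has 31).
Sep 13, 1696 → Oct 13, 1696: 30 days (September has 30).
Oct 13, 1696 → Nov 13, 1696: 31 days (October has 31).
Nov 13, 1696 → Dec 13, 1696: 30 days (November has 30).
Dec 13, 1696 → Jan 13, 1697: 31 days (December has 31).
Jan 13, 1697 → Feb 13, 1697: 31 days (January has 31).
Feb 13, 1697 → Feb 20, 1697: 7 days.
Total: 3571 days.

3571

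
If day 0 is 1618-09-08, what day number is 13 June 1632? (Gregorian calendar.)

5027

Sep 8, 1618 → Sep 8, 1619: 365 days.
Sep 8, 1619 → Sep 8, 1620: 366 days (Feb 29, 1620 is in that span).
Sep 8, 1620 → Sep 8, 1621: 365 days.
Sep 8, 1621 → Sep 8, 1622: 365 days.
Sep 8, 1622 → Sep 8, 1623: 365 days.
Sep 8, 1623 → Sep 8, 1624: 366 days (Feb 29, 1624 is in that span).
Sep 8, 1624 → Sep 8, 1625: 365 days.
Sep 8, 1625 → Sep 8, 1626: 365 days.
Sep 8, 1626 → Sep 8, 1627: 365 days.
Sep 8, 1627 → Sep 8, 1628: 366 days (Feb 29, 1628 is in that span).
Sep 8, 1628 → Sep 8, 1629: 365 days.
Sep 8, 1629 → Sep 8, 1630: 365 days.
Sep 8, 1630 → Sep 8, 1631: 365 days.
Sep 8, 1631 → Oct 8, 1631: 30 days (September has 30).
Oct 8, 1631 → Nov 8, 1631: 31 days (October has 31).
Nov 8, 1631 → Dec 8, 1631: 30 days (November has 30).
Dec 8, 1631 → Jan 8, 1632: 31 days (December has 31).
Jan 8, 1632 → Feb 8, 1632: 31 days (January has 31).
Feb 8, 1632 → Mar 8, 1632: 29 days (February has 29).
Mar 8, 1632 → Apr 8, 1632: 31 days (March has 31).
Apr 8, 1632 → May 8, 1632: 30 days (April has 30).
May 8, 1632 → Jun 8, 1632: 31 days (May has 31).
Jun 8, 1632 → Jun 13, 1632: 5 days.
Total: 5027 days.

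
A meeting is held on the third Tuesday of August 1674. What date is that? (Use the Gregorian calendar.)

August 21, 1674

August 1, 1674 is a Wednesday.
The first Tuesday is therefore August 7 (6 days later).
The third Tuesday is 7 + 2×7 = August 21.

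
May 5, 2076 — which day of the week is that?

Doomsday rule: the anchor day for the 2000s is Tuesday. For year 76: 76÷12 = 6 r 4, and 4÷4 = 1, so 6+4+1 = 11.
Tuesday + 11 ≡ Saturday — that's 2076's doomsday.
In May the doomsday date is May 9.
May 5 is 4 days before May 9; 4 mod 7 = 4, so Saturday − 4 = Tuesday.

Tuesday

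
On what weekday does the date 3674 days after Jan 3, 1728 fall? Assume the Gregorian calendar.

Friday

Jan 3, 1728 is a Saturday.
3674 mod 7 = 6, so 3674 days after a Saturday is Saturday + 6 = Friday.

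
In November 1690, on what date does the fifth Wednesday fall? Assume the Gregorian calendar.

November 29, 1690

November 1, 1690 is a Wednesday.
The first Wednesday is therefore November 1 (same day).
The fifth Wednesday is 1 + 4×7 = November 29.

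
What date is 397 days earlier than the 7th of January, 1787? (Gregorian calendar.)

December 6, 1785

−7 → Dec 31, 1786 (end of Dec, 31 days; 390 left).
−31 → Nov 30, 1786 (end of Nov, 30 days; 359 left).
−30 → Oct 31, 1786 (end of Oct, 31 days; 329 left).
−31 → Sep 30, 1786 (end of Sep, 30 days; 298 left).
−30 → Aug 31, 1786 (end of Aug, 31 days; 268 left).
−31 → Jul 31, 1786 (end of Jul, 31 days; 237 left).
−31 → Jun 30, 1786 (end of Jun, 30 days; 206 left).
−30 → May 31, 1786 (end of May, 31 days; 176 left).
−31 → Apr 30, 1786 (end of Apr, 30 days; 145 left).
−30 → Mar 31, 1786 (end of Mar, 31 days; 115 left).
−31 → Feb 28, 1786 (end of Feb, 28 days; 84 left).
−28 → Jan 31, 1786 (end of Jan, 31 days; 56 left).
−31 → Dec 31, 1785 (end of Dec, 31 days; 25 left).
−25 → Dec 6, 1785.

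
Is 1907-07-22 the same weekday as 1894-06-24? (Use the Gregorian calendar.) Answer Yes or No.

No

From Jun 24, 1894 to Jul 22, 1907 is 4775 days.
4775 mod 7 = 1, so they are different weekdays.
(Jun 24, 1894 is a Sunday; Jul 22, 1907 is a Monday.)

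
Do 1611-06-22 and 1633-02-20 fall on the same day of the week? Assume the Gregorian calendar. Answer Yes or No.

From Jun 22, 1611 to Feb 20, 1633 is 7914 days.
7914 mod 7 = 4, so they are different weekdays.
(Jun 22, 1611 is a Wednesday; Feb 20, 1633 is a Sunday.)

No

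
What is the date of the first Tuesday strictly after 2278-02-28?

March 5, 2278

Feb 28, 2278 is a Thursday.
From Thursday to the next Tuesday is 5 days.
Feb 28, 2278 + 5 = Mar 5, 2278.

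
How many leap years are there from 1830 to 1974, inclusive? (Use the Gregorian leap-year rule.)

Multiples of 4 in [1830,1974]: 36.
Of those, multiples of 100: 1 (not leap unless ÷400).
Multiples of 400: 0.
Leap years = 36 − 1 + 0 = 35.

35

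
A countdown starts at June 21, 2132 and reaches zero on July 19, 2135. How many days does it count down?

1123

Jun 21, 2132 → Jun 21, 2133: 365 days.
Jun 21, 2133 → Jun 21, 2134: 365 days.
Jun 21, 2134 → Jul 21, 2134: 30 days (June has 30).
Jul 21, 2134 → Aug 21, 2134: 31 days (July has 31).
Aug 21, 2134 → Sep 21, 2134: 31 days (August has 31).
Sep 21, 2134 → Oct 21, 2134: 30 days (September has 30).
Oct 21, 2134 → Nov 21, 2134: 31 days (October has 31).
Nov 21, 2134 → Dec 21, 2134: 30 days (November has 30).
Dec 21, 2134 → Jan 21, 2135: 31 days (December has 31).
Jan 21, 2135 → Feb 21, 2135: 31 days (January has 31).
Feb 21, 2135 → Mar 21, 2135: 28 days (February has 28).
Mar 21, 2135 → Apr 21, 2135: 31 days (March has 31).
Apr 21, 2135 → May 21, 2135: 30 days (April has 30).
May 21, 2135 → Jun 21, 2135: 31 days (May has 31).
Jun 21, 2135 → Jul 19, 2135: 28 days.
Total: 1123 days.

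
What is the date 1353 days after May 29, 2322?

February 10, 2326

+365 (one year) → May 29, 2323 (988 left).
+366 (one year; includes Feb 29, 2324) → May 29, 2324 (622 left).
+365 (one year) → May 29, 2325 (257 left).
May has 31 days: +3 → Jun 1, 2325 (254 left).
Jun has 30 days: +30 → Jul 1, 2325 (224 left).
Jul has 31 days: +31 → Aug 1, 2325 (193 left).
Aug has 31 days: +31 → Sep 1, 2325 (162 left).
Sep has 30 days: +30 → Oct 1, 2325 (132 left).
Oct has 31 days: +31 → Nov 1, 2325 (101 left).
Nov has 30 days: +30 → Dec 1, 2325 (71 left).
Dec has 31 days: +31 → Jan 1, 2326 (40 left).
Jan has 31 days: +31 → Feb 1, 2326 (9 left).
+9 → Feb 10, 2326.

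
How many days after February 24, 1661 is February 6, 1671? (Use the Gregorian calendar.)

3634

Feb 24, 1661 → Feb 24, 1662: 365 days.
Feb 24, 1662 → Feb 24, 1663: 365 days.
Feb 24, 1663 → Feb 24, 1664: 365 days.
Feb 24, 1664 → Feb 24, 1665: 366 days (Feb 29, 1664 is in that span).
Feb 24, 1665 → Feb 24, 1666: 365 days.
Feb 24, 1666 → Feb 24, 1667: 365 days.
Feb 24, 1667 → Feb 24, 1668: 365 days.
Feb 24, 1668 → Feb 24, 1669: 366 days (Feb 29, 1668 is in that span).
Feb 24, 1669 → Feb 24, 1670: 365 days.
Feb 24, 1670 → Mar 24, 1670: 28 days (February has 28).
Mar 24, 1670 → Apr 24, 1670: 31 days (March has 31).
Apr 24, 1670 → May 24, 1670: 30 days (April has 30).
May 24, 1670 → Jun 24, 1670: 31 days (May has 31).
Jun 24, 1670 → Jul 24, 1670: 30 days (June has 30).
Jul 24, 1670 → Aug 24, 1670: 31 days (July has 31).
Aug 24, 1670 → Sep 24, 1670: 31 days (August has 31).
Sep 24, 1670 → Oct 24, 1670: 30 days (September has 30).
Oct 24, 1670 → Nov 24, 1670: 31 days (October has 31).
Nov 24, 1670 → Dec 24, 1670: 30 days (November has 30).
Dec 24, 1670 → Jan 24, 1671: 31 days (December has 31).
Jan 24, 1671 → Feb 6, 1671: 13 days.
Total: 3634 days.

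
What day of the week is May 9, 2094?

Sunday

January 1, 2094 is a Friday.
Jan 1, 2094 → Feb 1, 2094: 31 days (January has 31).
Feb 1, 2094 → Mar 1, 2094: 28 days (February has 28).
Mar 1, 2094 → Apr 1, 2094: 31 days (March has 31).
Apr 1, 2094 → May 1, 2094: 30 days (April has 30).
May 1, 2094 → May 9, 2094: 8 days.
Total: 128 days.
128 mod 7 = 2, so Friday + 2 = Sunday.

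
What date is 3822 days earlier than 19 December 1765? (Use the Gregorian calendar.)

−365 (one year) → Dec 19, 1764 (3457 left).
−366 (one year; includes Feb 29, 1764) → Dec 19, 1763 (3091 left).
−365 (one year) → Dec 19, 1762 (2726 left).
−365 (one year) → Dec 19, 1761 (2361 left).
−365 (one year) → Dec 19, 1760 (1996 left).
−366 (one year; includes Feb 29, 1760) → Dec 19, 1759 (1630 left).
−365 (one year) → Dec 19, 1758 (1265 left).
−365 (one year) → Dec 19, 1757 (900 left).
−365 (one year) → Dec 19, 1756 (535 left).
−366 (one year; includes Feb 29, 1756) → Dec 19, 1755 (169 left).
−19 → Nov 30, 1755 (end of Nov, 30 days; 150 left).
−30 → Oct 31, 1755 (end of Oct, 31 days; 120 left).
−31 → Sep 30, 1755 (end of Sep, 30 days; 89 left).
−30 → Aug 31, 1755 (end of Aug, 31 days; 59 left).
−31 → Jul 31, 1755 (end of Jul, 31 days; 28 left).
−28 → Jul 3, 1755.

July 3, 1755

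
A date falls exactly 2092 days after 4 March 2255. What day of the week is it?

Saturday

Mar 4, 2255 is a Sunday.
2092 mod 7 = 6, so 2092 days after a Sunday is Sunday + 6 = Saturday.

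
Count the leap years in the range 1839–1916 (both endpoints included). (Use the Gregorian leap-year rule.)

Multiples of 4 in [1839,1916]: 20.
Of those, multiples of 100: 1 (not leap unless ÷400).
Multiples of 400: 0.
Leap years = 20 − 1 + 0 = 19.

19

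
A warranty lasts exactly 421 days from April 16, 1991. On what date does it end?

+366 (one year; includes Feb 29, 1992) → Apr 16, 1992 (55 left).
Apr has 30 days: +15 → May 1, 1992 (40 left).
May has 31 days: +31 → Jun 1, 1992 (9 left).
+9 → Jun 10, 1992.

June 10, 1992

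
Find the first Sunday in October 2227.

October 1, 2227 is a Monday.
The first Sunday is therefore October 7 (6 days later).

October 7, 2227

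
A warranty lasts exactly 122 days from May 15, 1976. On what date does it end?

September 14, 1976

May has 31 days: +17 → Jun 1, 1976 (105 left).
Jun has 30 days: +30 → Jul 1, 1976 (75 left).
Jul has 31 days: +31 → Aug 1, 1976 (44 left).
Aug has 31 days: +31 → Sep 1, 1976 (13 left).
+13 → Sep 14, 1976.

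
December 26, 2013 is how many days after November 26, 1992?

7700

Nov 26, 1992 → Nov 26, 1993: 365 days.
Nov 26, 1993 → Nov 26, 1994: 365 days.
Nov 26, 1994 → Nov 26, 1995: 365 days.
Nov 26, 1995 → Nov 26, 1996: 366 days (Feb 29, 1996 is in that span).
Nov 26, 1996 → Nov 26, 1997: 365 days.
Nov 26, 1997 → Nov 26, 1998: 365 days.
Nov 26, 1998 → Nov 26, 1999: 365 days.
Nov 26, 1999 → Nov 26, 2000: 366 days (Feb 29, 2000 is in that span).
Nov 26, 2000 → Nov 26, 2001: 365 days.
Nov 26, 2001 → Nov 26, 2002: 365 days.
Nov 26, 2002 → Nov 26, 2003: 365 days.
Nov 26, 2003 → Nov 26, 2004: 366 days (Feb 29, 2004 is in that span).
Nov 26, 2004 → Nov 26, 2005: 365 days.
Nov 26, 2005 → Nov 26, 2006: 365 days.
Nov 26, 2006 → Nov 26, 2007: 365 days.
Nov 26, 2007 → Nov 26, 2008: 366 days (Feb 29, 2008 is in that span).
Nov 26, 2008 → Nov 26, 2009: 365 days.
Nov 26, 2009 → Nov 26, 2010: 365 days.
Nov 26, 2010 → Nov 26, 2011: 365 days.
Nov 26, 2011 → Nov 26, 2012: 366 days (Feb 29, 2012 is in that span).
Nov 26, 2012 → Dec 26, 2012: 30 days (November has 30).
Dec 26, 2012 → Jan 26, 2013: 31 days (December has 31).
Jan 26, 2013 → Feb 26, 2013: 31 days (January has 31).
Feb 26, 2013 → Mar 26, 2013: 28 days (February has 28).
Mar 26, 2013 → Apr 26, 2013: 31 days (March has 31).
Apr 26, 2013 → May 26, 2013: 30 days (April has 30).
May 26, 2013 → Jun 26, 2013: 31 days (May has 31).
Jun 26, 2013 → Jul 26, 2013: 30 days (June has 30).
Jul 26, 2013 → Aug 26, 2013: 31 days (July has 31).
Aug 26, 2013 → Sep 26, 2013: 31 days (August has 31).
Sep 26, 2013 → Oct 26, 2013: 30 days (September has 30).
Oct 26, 2013 → Nov 26, 2013: 31 days (October has 31).
Nov 26, 2013 → Dec 26, 2013: 30 days.
Total: 7700 days.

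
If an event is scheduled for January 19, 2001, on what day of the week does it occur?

January 1, 2001 is a Monday.
Jan 1, 2001 → Jan 19, 2001: 18 days.
Total: 18 days.
18 mod 7 = 4, so Monday + 4 = Friday.

Friday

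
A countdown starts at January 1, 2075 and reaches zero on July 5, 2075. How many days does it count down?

Jan 1, 2075 → Feb 1, 2075: 31 days (January has 31).
Feb 1, 2075 → Mar 1, 2075: 28 days (February has 28).
Mar 1, 2075 → Apr 1, 2075: 31 days (March has 31).
Apr 1, 2075 → May 1, 2075: 30 days (April has 30).
May 1, 2075 → Jun 1, 2075: 31 days (May has 31).
Jun 1, 2075 → Jul 1, 2075: 30 days (June has 30).
Jul 1, 2075 → Jul 5, 2075: 4 days.
Total: 185 days.

185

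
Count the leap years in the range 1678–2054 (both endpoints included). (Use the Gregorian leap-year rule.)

91

Multiples of 4 in [1678,2054]: 94.
Of those, multiples of 100: 4 (not leap unless ÷400).
Multiples of 400: 1.
Leap years = 94 − 4 + 1 = 91.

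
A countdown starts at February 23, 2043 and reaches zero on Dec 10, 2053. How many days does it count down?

Feb 23, 2043 → Feb 23, 2044: 365 days.
Feb 23, 2044 → Feb 23, 2045: 366 days (Feb 29, 2044 is in that span).
Feb 23, 2045 → Feb 23, 2046: 365 days.
Feb 23, 2046 → Feb 23, 2047: 365 days.
Feb 23, 2047 → Feb 23, 2048: 365 days.
Feb 23, 2048 → Feb 23, 2049: 366 days (Feb 29, 2048 is in that span).
Feb 23, 2049 → Feb 23, 2050: 365 days.
Feb 23, 2050 → Feb 23, 2051: 365 days.
Feb 23, 2051 → Feb 23, 2052: 365 days.
Feb 23, 2052 → Feb 23, 2053: 366 days (Feb 29, 2052 is in that span).
Feb 23, 2053 → Mar 23, 2053: 28 days (February has 28).
Mar 23, 2053 → Apr 23, 2053: 31 days (March has 31).
Apr 23, 2053 → May 23, 2053: 30 days (April has 30).
May 23, 2053 → Jun 23, 2053: 31 days (May has 31).
Jun 23, 2053 → Jul 23, 2053: 30 days (June has 30).
Jul 23, 2053 → Aug 23, 2053: 31 days (July has 31).
Aug 23, 2053 → Sep 23, 2053: 31 days (August has 31).
Sep 23, 2053 → Oct 23, 2053: 30 days (September has 30).
Oct 23, 2053 → Nov 23, 2053: 31 days (October has 31).
Nov 23, 2053 → Dec 10, 2053: 17 days.
Total: 3943 days.

3943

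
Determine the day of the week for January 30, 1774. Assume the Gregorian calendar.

Sunday

Doomsday rule: the anchor day for the 1700s is Sunday. For year 74: 74÷12 = 6 r 2, and 2÷4 = 0, so 6+2+0 = 8.
Sunday + 8 ≡ Monday — that's 1774's doomsday.
In January the doomsday date is Jan 3 (1774 is not a leap year).
Jan 30 is 27 days after Jan 3; 27 mod 7 = 6, so Monday + 6 = Sunday.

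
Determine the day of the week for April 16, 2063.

Doomsday rule: the anchor day for the 2000s is Tuesday. For year 63: 63÷12 = 5 r 3, and 3÷4 = 0, so 5+3+0 = 8.
Tuesday + 8 ≡ Wednesday — that's 2063's doomsday.
In April the doomsday date is Apr 4.
Apr 16 is 12 days after Apr 4; 12 mod 7 = 5, so Wednesday + 5 = Monday.

Monday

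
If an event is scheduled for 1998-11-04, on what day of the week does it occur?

January 1, 1998 is a Thursday.
Jan 1, 1998 → Feb 1, 1998: 31 days (January has 31).
Feb 1, 1998 → Mar 1, 1998: 28 days (February has 28).
Mar 1, 1998 → Apr 1, 1998: 31 days (March has 31).
Apr 1, 1998 → May 1, 1998: 30 days (April has 30).
May 1, 1998 → Jun 1, 1998: 31 days (May has 31).
Jun 1, 1998 → Jul 1, 1998: 30 days (June has 30).
Jul 1, 1998 → Aug 1, 1998: 31 days (July has 31).
Aug 1, 1998 → Sep 1, 1998: 31 days (August has 31).
Sep 1, 1998 → Oct 1, 1998: 30 days (September has 30).
Oct 1, 1998 → Nov 1, 1998: 31 days (October has 31).
Nov 1, 1998 → Nov 4, 1998: 3 days.
Total: 307 days.
307 mod 7 = 6, so Thursday + 6 = Wednesday.

Wednesday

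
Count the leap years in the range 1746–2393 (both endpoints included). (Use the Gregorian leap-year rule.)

Multiples of 4 in [1746,2393]: 162.
Of those, multiples of 100: 6 (not leap unless ÷400).
Multiples of 400: 1.
Leap years = 162 − 6 + 1 = 157.

157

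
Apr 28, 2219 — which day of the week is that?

Wednesday

January 1, 2219 is a Friday.
Jan 1, 2219 → Feb 1, 2219: 31 days (January has 31).
Feb 1, 2219 → Mar 1, 2219: 28 days (February has 28).
Mar 1, 2219 → Apr 1, 2219: 31 days (March has 31).
Apr 1, 2219 → Apr 28, 2219: 27 days.
Total: 117 days.
117 mod 7 = 5, so Friday + 5 = Wednesday.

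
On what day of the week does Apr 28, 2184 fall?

Doomsday rule: the anchor day for the 2100s is Sunday. For year 84: 84÷12 = 7 r 0, and 0÷4 = 0, so 7+0+0 = 7.
Sunday + 7 ≡ Sunday — that's 2184's doomsday.
In April the doomsday date is Apr 4.
Apr 28 is 24 days after Apr 4; 24 mod 7 = 3, so Sunday + 3 = Wednesday.

Wednesday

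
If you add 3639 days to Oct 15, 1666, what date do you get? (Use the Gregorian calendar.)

+365 (one year) → Oct 15, 1667 (3274 left).
+366 (one year; includes Feb 29, 1668) → Oct 15, 1668 (2908 left).
+365 (one year) → Oct 15, 1669 (2543 left).
+365 (one year) → Oct 15, 1670 (2178 left).
+365 (one year) → Oct 15, 1671 (1813 left).
+366 (one year; includes Feb 29, 1672) → Oct 15, 1672 (1447 left).
+365 (one year) → Oct 15, 1673 (1082 left).
+365 (one year) → Oct 15, 1674 (717 left).
+365 (one year) → Oct 15, 1675 (352 left).
Oct has 31 days: +17 → Nov 1, 1675 (335 left).
Nov has 30 days: +30 → Dec 1, 1675 (305 left).
Dec has 31 days: +31 → Jan 1, 1676 (274 left).
Jan has 31 days: +31 → Feb 1, 1676 (243 left).
Feb has 29 days: +29 → Mar 1, 1676 (214 left).
Mar has 31 days: +31 → Apr 1, 1676 (183 left).
Apr has 30 days: +30 → May 1, 1676 (153 left).
May has 31 days: +31 → Jun 1, 1676 (122 left).
Jun has 30 days: +30 → Jul 1, 1676 (92 left).
Jul has 31 days: +31 → Aug 1, 1676 (61 left).
Aug has 31 days: +31 → Sep 1, 1676 (30 left).
Sep has 30 days: +30 → Oct 1, 1676 (0 left).

October 1, 1676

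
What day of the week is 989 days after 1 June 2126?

Monday

Jun 1, 2126 is a Saturday.
989 mod 7 = 2, so 989 days after a Saturday is Saturday + 2 = Monday.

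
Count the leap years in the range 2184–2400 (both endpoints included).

53

Multiples of 4 in [2184,2400]: 55.
Of those, multiples of 100: 3 (not leap unless ÷400).
Multiples of 400: 1.
Leap years = 55 − 3 + 1 = 53.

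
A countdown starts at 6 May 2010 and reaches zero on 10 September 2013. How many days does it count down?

1223

May 6, 2010 → May 6, 2011: 365 days.
May 6, 2011 → May 6, 2012: 366 days (Feb 29, 2012 is in that span).
May 6, 2012 → May 6, 2013: 365 days.
May 6, 2013 → Jun 6, 2013: 31 days (May has 31).
Jun 6, 2013 → Jul 6, 2013: 30 days (June has 30).
Jul 6, 2013 → Aug 6, 2013: 31 days (July has 31).
Aug 6, 2013 → Sep 6, 2013: 31 days (August has 31).
Sep 6, 2013 → Sep 10, 2013: 4 days.
Total: 1223 days.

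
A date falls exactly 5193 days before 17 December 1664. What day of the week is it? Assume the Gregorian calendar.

Dec 17, 1664 is a Wednesday.
5193 mod 7 = 6, so 5193 days before a Wednesday is Wednesday − 6 = Thursday.

Thursday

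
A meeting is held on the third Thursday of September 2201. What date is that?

September 1, 2201 is a Tuesday.
The first Thursday is therefore September 3 (2 days later).
The third Thursday is 3 + 2×7 = September 17.

September 17, 2201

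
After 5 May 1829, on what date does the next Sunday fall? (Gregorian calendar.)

May 10, 1829

May 5, 1829 is a Tuesday.
From Tuesday to the next Sunday is 5 days.
May 5, 1829 + 5 = May 10, 1829.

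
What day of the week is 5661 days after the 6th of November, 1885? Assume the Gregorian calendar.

Wednesday

First find the weekday of Nov 6, 1885. Doomsday rule: the anchor day for the 1800s is Friday. For year 85: 85÷12 = 7 r 1, and 1÷4 = 0, so 7+1+0 = 8.
Friday + 8 ≡ Saturday — that's 1885's doomsday.
In November the doomsday date is Nov 7.
Nov 6 is 1 day before Nov 7; 1 mod 7 = 1, so Saturday − 1 = Friday.
5661 mod 7 = 5, so 5661 days after a Friday is Friday + 5 = Wednesday.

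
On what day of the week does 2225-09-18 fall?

Sunday

Doomsday rule: the anchor day for the 2200s is Friday. For year 25: 25÷12 = 2 r 1, and 1÷4 = 0, so 2+1+0 = 3.
Friday + 3 ≡ Monday — that's 2225's doomsday.
In September the doomsday date is Sep 5.
Sep 18 is 13 days after Sep 5; 13 mod 7 = 6, so Monday + 6 = Sunday.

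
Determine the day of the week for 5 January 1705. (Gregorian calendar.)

Doomsday rule: the anchor day for the 1700s is Sunday. For year 05: 5÷12 = 0 r 5, and 5÷4 = 1, so 0+5+1 = 6.
Sunday + 6 ≡ Saturday — that's 1705's doomsday.
In January the doomsday date is Jan 3 (1705 is not a leap year).
Jan 5 is 2 days after Jan 3; 2 mod 7 = 2, so Saturday + 2 = Monday.

Monday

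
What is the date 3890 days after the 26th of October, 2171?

June 20, 2182

+366 (one year; includes Feb 29, 2172) → Oct 26, 2172 (3524 left).
+365 (one year) → Oct 26, 2173 (3159 left).
+365 (one year) → Oct 26, 2174 (2794 left).
+365 (one year) → Oct 26, 2175 (2429 left).
+366 (one year; includes Feb 29, 2176) → Oct 26, 2176 (2063 left).
+365 (one year) → Oct 26, 2177 (1698 left).
+365 (one year) → Oct 26, 2178 (1333 left).
+365 (one year) → Oct 26, 2179 (968 left).
+366 (one year; includes Feb 29, 2180) → Oct 26, 2180 (602 left).
+365 (one year) → Oct 26, 2181 (237 left).
Oct has 31 days: +6 → Nov 1, 2181 (231 left).
Nov has 30 days: +30 → Dec 1, 2181 (201 left).
Dec has 31 days: +31 → Jan 1, 2182 (170 left).
Jan has 31 days: +31 → Feb 1, 2182 (139 left).
Feb has 28 days: +28 → Mar 1, 2182 (111 left).
Mar has 31 days: +31 → Apr 1, 2182 (80 left).
Apr has 30 days: +30 → May 1, 2182 (50 left).
May has 31 days: +31 → Jun 1, 2182 (19 left).
+19 → Jun 20, 2182.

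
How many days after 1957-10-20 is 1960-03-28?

890

Oct 20, 1957 → Oct 20, 1958: 365 days.
Oct 20, 1958 → Oct 20, 1959: 365 days.
Oct 20, 1959 → Nov 20, 1959: 31 days (October has 31).
Nov 20, 1959 → Dec 20, 1959: 30 days (November has 30).
Dec 20, 1959 → Jan 20, 1960: 31 days (December has 31).
Jan 20, 1960 → Feb 20, 1960: 31 days (January has 31).
Feb 20, 1960 → Mar 20, 1960: 29 days (February has 29).
Mar 20, 1960 → Mar 28, 1960: 8 days.
Total: 890 days.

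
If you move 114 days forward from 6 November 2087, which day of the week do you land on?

Nov 6, 2087 is a Thursday.
114 mod 7 = 2, so 114 days after a Thursday is Thursday + 2 = Saturday.

Saturday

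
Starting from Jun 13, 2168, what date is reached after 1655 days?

+365 (one year) → Jun 13, 2169 (1290 left).
+365 (one year) → Jun 13, 2170 (925 left).
+365 (one year) → Jun 13, 2171 (560 left).
+366 (one year; includes Feb 29, 2172) → Jun 13, 2172 (194 left).
Jun has 30 days: +18 → Jul 1, 2172 (176 left).
Jul has 31 days: +31 → Aug 1, 2172 (145 left).
Aug has 31 days: +31 → Sep 1, 2172 (114 left).
Sep has 30 days: +30 → Oct 1, 2172 (84 left).
Oct has 31 days: +31 → Nov 1, 2172 (53 left).
Nov has 30 days: +30 → Dec 1, 2172 (23 left).
+23 → Dec 24, 2172.

December 24, 2172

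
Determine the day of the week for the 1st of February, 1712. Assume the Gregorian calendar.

Monday

Doomsday rule: the anchor day for the 1700s is Sunday. For year 12: 12÷12 = 1 r 0, and 0÷4 = 0, so 1+0+0 = 1.
Sunday + 1 ≡ Monday — that's 1712's doomsday.
In February the doomsday date is Feb 29 (1712 is a leap year (divisible by 4)).
Feb 1 is 28 days before Feb 29; 28 mod 7 = 0, so Monday − 0 = Monday.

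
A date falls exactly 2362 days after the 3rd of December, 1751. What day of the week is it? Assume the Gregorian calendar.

Monday

First find the weekday of Dec 3, 1751. Doomsday rule: the anchor day for the 1700s is Sunday. For year 51: 51÷12 = 4 r 3, and 3÷4 = 0, so 4+3+0 = 7.
Sunday + 7 ≡ Sunday — that's 1751's doomsday.
In December the doomsday date is Dec 12.
Dec 3 is 9 days before Dec 12; 9 mod 7 = 2, so Sunday − 2 = Friday.
2362 mod 7 = 3, so 2362 days after a Friday is Friday + 3 = Monday.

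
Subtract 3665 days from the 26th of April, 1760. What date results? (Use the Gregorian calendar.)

April 14, 1750

−366 (one year; includes Feb 29, 1760) → Apr 26, 1759 (3299 left).
−365 (one year) → Apr 26, 1758 (2934 left).
−365 (one year) → Apr 26, 1757 (2569 left).
−365 (one year) → Apr 26, 1756 (2204 left).
−366 (one year; includes Feb 29, 1756) → Apr 26, 1755 (1838 left).
−365 (one year) → Apr 26, 1754 (1473 left).
−365 (one year) → Apr 26, 1753 (1108 left).
−365 (one year) → Apr 26, 1752 (743 left).
−366 (one year; includes Feb 29, 1752) → Apr 26, 1751 (377 left).
−26 → Mar 31, 1751 (end of Mar, 31 days; 351 left).
−31 → Feb 28, 1751 (end of Feb, 28 days; 320 left).
−28 → Jan 31, 1751 (end of Jan, 31 days; 292 left).
−31 → Dec 31, 1750 (end of Dec, 31 days; 261 left).
−31 → Nov 30, 1750 (end of Nov, 30 days; 230 left).
−30 → Oct 31, 1750 (end of Oct, 31 days; 200 left).
−31 → Sep 30, 1750 (end of Sep, 30 days; 169 left).
−30 → Aug 31, 1750 (end of Aug, 31 days; 139 left).
−31 → Jul 31, 1750 (end of Jul, 31 days; 108 left).
−31 → Jun 30, 1750 (end of Jun, 30 days; 77 left).
−30 → May 31, 1750 (end of May, 31 days; 47 left).
−31 → Apr 30, 1750 (end of Apr, 30 days; 16 left).
−16 → Apr 14, 1750.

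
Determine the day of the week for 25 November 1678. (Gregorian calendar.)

Friday

Doomsday rule: the anchor day for the 1600s is Tuesday. For year 78: 78÷12 = 6 r 6, and 6÷4 = 1, so 6+6+1 = 13.
Tuesday + 13 ≡ Monday — that's 1678's doomsday.
In November the doomsday date is Nov 7.
Nov 25 is 18 days after Nov 7; 18 mod 7 = 4, so Monday + 4 = Friday.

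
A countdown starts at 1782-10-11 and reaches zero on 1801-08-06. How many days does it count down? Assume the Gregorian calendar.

6873

Oct 11, 1782 → Oct 11, 1783: 365 days.
Oct 11, 1783 → Oct 11, 1784: 366 days (Feb 29, 1784 is in that span).
Oct 11, 1784 → Oct 11, 1785: 365 days.
Oct 11, 1785 → Oct 11, 1786: 365 days.
Oct 11, 1786 → Oct 11, 1787: 365 days.
Oct 11, 1787 → Oct 11, 1788: 366 days (Feb 29, 1788 is in that span).
Oct 11, 1788 → Oct 11, 1789: 365 days.
Oct 11, 1789 → Oct 11, 1790: 365 days.
Oct 11, 1790 → Oct 11, 1791: 365 days.
Oct 11, 1791 → Oct 11, 1792: 366 days (Feb 29, 1792 is in that span).
Oct 11, 1792 → Oct 11, 1793: 365 days.
Oct 11, 1793 → Oct 11, 1794: 365 days.
Oct 11, 1794 → Oct 11, 1795: 365 days.
Oct 11, 1795 → Oct 11, 1796: 366 days (Feb 29, 1796 is in that span).
Oct 11, 1796 → Oct 11, 1797: 365 days.
Oct 11, 1797 → Oct 11, 1798: 365 days.
Oct 11, 1798 → Oct 11, 1799: 365 days.
Oct 11, 1799 → Oct 11, 1800: 365 days.
Oct 11, 1800 → Nov 11, 1800: 31 days (October has 31).
Nov 11, 1800 → Dec 11, 1800: 30 days (November has 30).
Dec 11, 1800 → Jan 11, 1801: 31 days (December has 31).
Jan 11, 1801 → Feb 11, 1801: 31 days (January has 31).
Feb 11, 1801 → Mar 11, 1801: 28 days (February has 28).
Mar 11, 1801 → Apr 11, 1801: 31 days (March has 31).
Apr 11, 1801 → May 11, 1801: 30 days (April has 30).
May 11, 1801 → Jun 11, 1801: 31 days (May has 31).
Jun 11, 1801 → Jul 11, 1801: 30 days (June has 30).
Jul 11, 1801 → Aug 6, 1801: 26 days.
Total: 6873 days.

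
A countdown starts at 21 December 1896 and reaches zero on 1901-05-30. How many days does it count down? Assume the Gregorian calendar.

Dec 21, 1896 → Dec 21, 1897: 365 days.
Dec 21, 1897 → Dec 21, 1898: 365 days.
Dec 21, 1898 → Dec 21, 1899: 365 days.
Dec 21, 1899 → Dec 21, 1900: 365 days.
Dec 21, 1900 → Jan 21, 1901: 31 days (December has 31).
Jan 21, 1901 → Feb 21, 1901: 31 days (January has 31).
Feb 21, 1901 → Mar 21, 1901: 28 days (February has 28).
Mar 21, 1901 → Apr 21, 1901: 31 days (March has 31).
Apr 21, 1901 → May 21, 1901: 30 days (April has 30).
May 21, 1901 → May 30, 1901: 9 days.
Total: 1620 days.

1620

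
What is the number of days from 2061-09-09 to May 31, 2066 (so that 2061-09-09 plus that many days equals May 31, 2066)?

1725

Sep 9, 2061 → Sep 9, 2062: 365 days.
Sep 9, 2062 → Sep 9, 2063: 365 days.
Sep 9, 2063 → Sep 9, 2064: 366 days (Feb 29, 2064 is in that span).
Sep 9, 2064 → Sep 9, 2065: 365 days.
Sep 9, 2065 → Oct 9, 2065: 30 days (September has 30).
Oct 9, 2065 → Nov 9, 2065: 31 days (October has 31).
Nov 9, 2065 → Dec 9, 2065: 30 days (November has 30).
Dec 9, 2065 → Jan 9, 2066: 31 days (December has 31).
Jan 9, 2066 → Feb 9, 2066: 31 days (January has 31).
Feb 9, 2066 → Mar 9, 2066: 28 days (February has 28).
Mar 9, 2066 → Apr 9, 2066: 31 days (March has 31).
Apr 9, 2066 → May 9, 2066: 30 days (April has 30).
May 9, 2066 → May 31, 2066: 22 days.
Total: 1725 days.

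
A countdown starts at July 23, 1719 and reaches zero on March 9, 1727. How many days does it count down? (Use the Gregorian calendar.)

Jul 23, 1719 → Jul 23, 1720: 366 days (Feb 29, 1720 is in that span).
Jul 23, 1720 → Jul 23, 1721: 365 days.
Jul 23, 1721 → Jul 23, 1722: 365 days.
Jul 23, 1722 → Jul 23, 1723: 365 days.
Jul 23, 1723 → Jul 23, 1724: 366 days (Feb 29, 1724 is in that span).
Jul 23, 1724 → Jul 23, 1725: 365 days.
Jul 23, 1725 → Jul 23, 1726: 365 days.
Jul 23, 1726 → Aug 23, 1726: 31 days (July has 31).
Aug 23, 1726 → Sep 23, 1726: 31 days (August has 31).
Sep 23, 1726 → Oct 23, 1726: 30 days (September has 30).
Oct 23, 1726 → Nov 23, 1726: 31 days (October has 31).
Nov 23, 1726 → Dec 23, 1726: 30 days (November has 30).
Dec 23, 1726 → Jan 23, 1727: 31 days (December has 31).
Jan 23, 1727 → Feb 23, 1727: 31 days (January has 31).
Feb 23, 1727 → Mar 9, 1727: 14 days.
Total: 2786 days.

2786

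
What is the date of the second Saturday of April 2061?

April 9, 2061

April 1, 2061 is a Friday.
The first Saturday is therefore April 2 (1 days later).
The second Saturday is 2 + 1×7 = April 9.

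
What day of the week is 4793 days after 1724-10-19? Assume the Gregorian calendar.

First find the weekday of Oct 19, 1724. Doomsday rule: the anchor day for the 1700s is Sunday. For year 24: 24÷12 = 2 r 0, and 0÷4 = 0, so 2+0+0 = 2.
Sunday + 2 ≡ Tuesday — that's 1724's doomsday.
In October the doomsday date is Oct 10.
Oct 19 is 9 days after Oct 10; 9 mod 7 = 2, so Tuesday + 2 = Thursday.
4793 mod 7 = 5, so 4793 days after a Thursday is Thursday + 5 = Tuesday.

Tuesday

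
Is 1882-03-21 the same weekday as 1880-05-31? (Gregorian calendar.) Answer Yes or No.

No

From May 31, 1880 to Mar 21, 1882 is 659 days.
659 mod 7 = 1, so they are different weekdays.
(May 31, 1880 is a Monday; Mar 21, 1882 is a Tuesday.)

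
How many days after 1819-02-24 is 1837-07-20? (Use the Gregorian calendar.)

Feb 24, 1819 → Feb 24, 1820: 365 days.
Feb 24, 1820 → Feb 24, 1821: 366 days (Feb 29, 1820 is in that span).
Feb 24, 1821 → Feb 24, 1822: 365 days.
Feb 24, 1822 → Feb 24, 1823: 365 days.
Feb 24, 1823 → Feb 24, 1824: 365 days.
Feb 24, 1824 → Feb 24, 1825: 366 days (Feb 29, 1824 is in that span).
Feb 24, 1825 → Feb 24, 1826: 365 days.
Feb 24, 1826 → Feb 24, 1827: 365 days.
Feb 24, 1827 → Feb 24, 1828: 365 days.
Feb 24, 1828 → Feb 24, 1829: 366 days (Feb 29, 1828 is in that span).
Feb 24, 1829 → Feb 24, 1830: 365 days.
Feb 24, 1830 → Feb 24, 1831: 365 days.
Feb 24, 1831 → Feb 24, 1832: 365 days.
Feb 24, 1832 → Feb 24, 1833: 366 days (Feb 29, 1832 is in that span).
Feb 24, 1833 → Feb 24, 1834: 365 days.
Feb 24, 1834 → Feb 24, 1835: 365 days.
Feb 24, 1835 → Feb 24, 1836: 365 days.
Feb 24, 1836 → Feb 24, 1837: 366 days (Feb 29, 1836 is in that span).
Feb 24, 1837 → Mar 24, 1837: 28 days (February has 28).
Mar 24, 1837 → Apr 24, 1837: 31 days (March has 31).
Apr 24, 1837 → May 24, 1837: 30 days (April has 30).
May 24, 1837 → Jun 24, 1837: 31 days (May has 31).
Jun 24, 1837 → Jul 20, 1837: 26 days.
Total: 6721 days.

6721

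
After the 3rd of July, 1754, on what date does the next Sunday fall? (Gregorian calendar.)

Jul 3, 1754 is a Wednesday.
From Wednesday to the next Sunday is 4 days.
Jul 3, 1754 + 4 = Jul 7, 1754.

July 7, 1754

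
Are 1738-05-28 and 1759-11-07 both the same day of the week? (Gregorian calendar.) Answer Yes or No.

From May 28, 1738 to Nov 7, 1759 is 7833 days.
7833 mod 7 = 0, so they are the same weekday.
(May 28, 1738 is a Wednesday; Nov 7, 1759 is a Wednesday.)

Yes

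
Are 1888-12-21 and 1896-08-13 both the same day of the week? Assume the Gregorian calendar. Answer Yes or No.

No

From Dec 21, 1888 to Aug 13, 1896 is 2792 days.
2792 mod 7 = 6, so they are different weekdays.
(Dec 21, 1888 is a Friday; Aug 13, 1896 is a Thursday.)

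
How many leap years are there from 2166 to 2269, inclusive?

Multiples of 4 in [2166,2269]: 26.
Of those, multiples of 100: 1 (not leap unless ÷400).
Multiples of 400: 0.
Leap years = 26 − 1 + 0 = 25.

25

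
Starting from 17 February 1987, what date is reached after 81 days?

Feb has 28 days: +12 → Mar 1, 1987 (69 left).
Mar has 31 days: +31 → Apr 1, 1987 (38 left).
Apr has 30 days: +30 → May 1, 1987 (8 left).
+8 → May 9, 1987.

May 9, 1987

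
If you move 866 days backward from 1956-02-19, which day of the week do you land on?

Tuesday

First find the weekday of Feb 19, 1956. Doomsday rule: the anchor day for the 1900s is Wednesday. For year 56: 56÷12 = 4 r 8, and 8÷4 = 2, so 4+8+2 = 14.
Wednesday + 14 ≡ Wednesday — that's 1956's doomsday.
In February the doomsday date is Feb 29 (1956 is a leap year (divisible by 4)).
Feb 19 is 10 days before Feb 29; 10 mod 7 = 3, so Wednesday − 3 = Sunday.
866 mod 7 = 5, so 866 days before a Sunday is Sunday − 5 = Tuesday.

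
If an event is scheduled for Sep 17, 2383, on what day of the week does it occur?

Saturday

Doomsday rule: the anchor day for the 2300s is Wednesday. For year 83: 83÷12 = 6 r 11, and 11÷4 = 2, so 6+11+2 = 19.
Wednesday + 19 ≡ Monday — that's 2383's doomsday.
In September the doomsday date is Sep 5.
Sep 17 is 12 days after Sep 5; 12 mod 7 = 5, so Monday + 5 = Saturday.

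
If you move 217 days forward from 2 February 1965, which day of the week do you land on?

Tuesday

Feb 2, 1965 is a Tuesday.
217 mod 7 = 0, so 217 days after a Tuesday is Tuesday + 0 = Tuesday.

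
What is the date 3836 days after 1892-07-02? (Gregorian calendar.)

+365 (one year) → Jul 2, 1893 (3471 left).
+365 (one year) → Jul 2, 1894 (3106 left).
+365 (one year) → Jul 2, 1895 (2741 left).
+366 (one year; includes Feb 29, 1896) → Jul 2, 1896 (2375 left).
+365 (one year) → Jul 2, 1897 (2010 left).
+365 (one year) → Jul 2, 1898 (1645 left).
+365 (one year) → Jul 2, 1899 (1280 left).
+365 (one year) → Jul 2, 1900 (915 left).
+365 (one year) → Jul 2, 1901 (550 left).
+365 (one year) → Jul 2, 1902 (185 left).
Jul has 31 days: +30 → Aug 1, 1902 (155 left).
Aug has 31 days: +31 → Sep 1, 1902 (124 left).
Sep has 30 days: +30 → Oct 1, 1902 (94 left).
Oct has 31 days: +31 → Nov 1, 1902 (63 left).
Nov has 30 days: +30 → Dec 1, 1902 (33 left).
Dec has 31 days: +31 → Jan 1, 1903 (2 left).
+2 → Jan 3, 1903.

January 3, 1903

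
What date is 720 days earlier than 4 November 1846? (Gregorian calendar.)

−365 (one year) → Nov 4, 1845 (355 left).
−4 → Oct 31, 1845 (end of Oct, 31 days; 351 left).
−31 → Sep 30, 1845 (end of Sep, 30 days; 320 left).
−30 → Aug 31, 1845 (end of Aug, 31 days; 290 left).
−31 → Jul 31, 1845 (end of Jul, 31 days; 259 left).
−31 → Jun 30, 1845 (end of Jun, 30 days; 228 left).
−30 → May 31, 1845 (end of May, 31 days; 198 left).
−31 → Apr 30, 1845 (end of Apr, 30 days; 167 left).
−30 → Mar 31, 1845 (end of Mar, 31 days; 137 left).
−31 → Feb 28, 1845 (end of Feb, 28 days; 106 left).
−28 → Jan 31, 1845 (end of Jan, 31 days; 78 left).
−31 → Dec 31, 1844 (end of Dec, 31 days; 47 left).
−31 → Nov 30, 1844 (end of Nov, 30 days; 16 left).
−16 → Nov 14, 1844.

November 14, 1844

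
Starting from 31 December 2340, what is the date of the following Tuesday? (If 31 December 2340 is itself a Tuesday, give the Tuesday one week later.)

January 7, 2341

Dec 31, 2340 is a Tuesday.
From Tuesday to the next Tuesday is 7 days.
Dec 31, 2340 + 7 = Jan 7, 2341.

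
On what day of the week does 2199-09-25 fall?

Doomsday rule: the anchor day for the 2100s is Sunday. For year 99: 99÷12 = 8 r 3, and 3÷4 = 0, so 8+3+0 = 11.
Sunday + 11 ≡ Thursday — that's 2199's doomsday.
In September the doomsday date is Sep 5.
Sep 25 is 20 days after Sep 5; 20 mod 7 = 6, so Thursday + 6 = Wednesday.

Wednesday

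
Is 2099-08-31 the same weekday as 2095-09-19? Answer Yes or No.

Yes

From Sep 19, 2095 to Aug 31, 2099 is 1442 days.
1442 mod 7 = 0, so they are the same weekday.
(Sep 19, 2095 is a Monday; Aug 31, 2099 is a Monday.)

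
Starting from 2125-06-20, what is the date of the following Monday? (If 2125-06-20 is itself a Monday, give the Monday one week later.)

June 25, 2125

Jun 20, 2125 is a Wednesday.
From Wednesday to the next Monday is 5 days.
Jun 20, 2125 + 5 = Jun 25, 2125.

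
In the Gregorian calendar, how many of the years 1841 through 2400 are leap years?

136

Multiples of 4 in [1841,2400]: 140.
Of those, multiples of 100: 6 (not leap unless ÷400).
Multiples of 400: 2.
Leap years = 140 − 6 + 2 = 136.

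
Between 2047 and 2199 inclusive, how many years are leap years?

Multiples of 4 in [2047,2199]: 38.
Of those, multiples of 100: 1 (not leap unless ÷400).
Multiples of 400: 0.
Leap years = 38 − 1 + 0 = 37.

37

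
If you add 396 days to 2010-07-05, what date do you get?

Jul has 31 days: +27 → Aug 1, 2010 (369 left).
Aug has 31 days: +31 → Sep 1, 2010 (338 left).
Sep has 30 days: +30 → Oct 1, 2010 (308 left).
Oct has 31 days: +31 → Nov 1, 2010 (277 left).
Nov has 30 days: +30 → Dec 1, 2010 (247 left).
Dec has 31 days: +31 → Jan 1, 2011 (216 left).
Jan has 31 days: +31 → Feb 1, 2011 (185 left).
Feb has 28 days: +28 → Mar 1, 2011 (157 left).
Mar has 31 days: +31 → Apr 1, 2011 (126 left).
Apr has 30 days: +30 → May 1, 2011 (96 left).
May has 31 days: +31 → Jun 1, 2011 (65 left).
Jun has 30 days: +30 → Jul 1, 2011 (35 left).
Jul has 31 days: +31 → Aug 1, 2011 (4 left).
+4 → Aug 5, 2011.

August 5, 2011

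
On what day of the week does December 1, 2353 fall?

Tuesday

Doomsday rule: the anchor day for the 2300s is Wednesday. For year 53: 53÷12 = 4 r 5, and 5÷4 = 1, so 4+5+1 = 10.
Wednesday + 10 ≡ Saturday — that's 2353's doomsday.
In December the doomsday date is Dec 12.
Dec 1 is 11 days before Dec 12; 11 mod 7 = 4, so Saturday − 4 = Tuesday.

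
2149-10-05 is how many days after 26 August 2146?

Aug 26, 2146 → Aug 26, 2147: 365 days.
Aug 26, 2147 → Aug 26, 2148: 366 days (Feb 29, 2148 is in that span).
Aug 26, 2148 → Aug 26, 2149: 365 days.
Aug 26, 2149 → Sep 26, 2149: 31 days (August has 31).
Sep 26, 2149 → Oct 5, 2149: 9 days.
Total: 1136 days.

1136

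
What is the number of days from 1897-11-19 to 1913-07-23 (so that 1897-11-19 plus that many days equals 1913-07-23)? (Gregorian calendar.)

Nov 19, 1897 → Nov 19, 1898: 365 days.
Nov 19, 1898 → Nov 19, 1899: 365 days.
Nov 19, 1899 → Nov 19, 1900: 365 days.
Nov 19, 1900 → Nov 19, 1901: 365 days.
Nov 19, 1901 → Nov 19, 1902: 365 days.
Nov 19, 1902 → Nov 19, 1903: 365 days.
Nov 19, 1903 → Nov 19, 1904: 366 days (Feb 29, 1904 is in that span).
Nov 19, 1904 → Nov 19, 1905: 365 days.
Nov 19, 1905 → Nov 19, 1906: 365 days.
Nov 19, 1906 → Nov 19, 1907: 365 days.
Nov 19, 1907 → Nov 19, 1908: 366 days (Feb 29, 1908 is in that span).
Nov 19, 1908 → Nov 19, 1909: 365 days.
Nov 19, 1909 → Nov 19, 1910: 365 days.
Nov 19, 1910 → Nov 19, 1911: 365 days.
Nov 19, 1911 → Nov 19, 1912: 366 days (Feb 29, 1912 is in that span).
Nov 19, 1912 → Dec 19, 1912: 30 days (November has 30).
Dec 19, 1912 → Jan 19, 1913: 31 days (December has 31).
Jan 19, 1913 → Feb 19, 1913: 31 days (January has 31).
Feb 19, 1913 → Mar 19, 1913: 28 days (February has 28).
Mar 19, 1913 → Apr 19, 1913: 31 days (March has 31).
Apr 19, 1913 → May 19, 1913: 30 days (April has 30).
May 19, 1913 → Jun 19, 1913: 31 days (May has 31).
Jun 19, 1913 → Jul 19, 1913: 30 days (June has 30).
Jul 19, 1913 → Jul 23, 1913: 4 days.
Total: 5724 days.

5724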